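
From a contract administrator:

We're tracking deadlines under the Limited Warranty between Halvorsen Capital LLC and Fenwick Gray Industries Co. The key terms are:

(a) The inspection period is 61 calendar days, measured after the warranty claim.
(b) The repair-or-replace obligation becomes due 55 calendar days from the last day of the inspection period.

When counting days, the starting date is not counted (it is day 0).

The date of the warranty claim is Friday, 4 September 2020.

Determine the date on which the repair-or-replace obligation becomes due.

29 December 2020

The last day of the inspection period: 4 September 2020 + 61 days = 4 November 2020.
The date on which the repair-or-replace obligation becomes due: 4 November 2020 + 55 days = 29 December 2020.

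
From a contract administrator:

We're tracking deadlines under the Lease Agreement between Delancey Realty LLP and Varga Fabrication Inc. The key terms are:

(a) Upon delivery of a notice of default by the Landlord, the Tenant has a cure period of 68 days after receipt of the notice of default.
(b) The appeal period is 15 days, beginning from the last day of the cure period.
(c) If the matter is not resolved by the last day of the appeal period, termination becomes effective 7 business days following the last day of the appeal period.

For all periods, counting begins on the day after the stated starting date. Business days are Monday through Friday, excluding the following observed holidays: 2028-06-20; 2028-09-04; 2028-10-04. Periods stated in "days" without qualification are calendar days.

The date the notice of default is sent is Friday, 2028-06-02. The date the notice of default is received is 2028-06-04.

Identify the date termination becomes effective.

The last day of the cure period: 68 calendar days after 2028-06-04 is 2028-08-11.
The last day of the appeal period: 15 calendar days after 2028-08-11 is 2028-08-26.
The date termination becomes effective: 7 business days after Saturday, 2028-08-26, skipping weekends and the listed holiday on Sep 4 — Aug 28, Aug 29, Aug 30, Aug 31, Sep 1, Sep 5, Sep 6 — lands on Wednesday, 2028-09-06.

2028-09-06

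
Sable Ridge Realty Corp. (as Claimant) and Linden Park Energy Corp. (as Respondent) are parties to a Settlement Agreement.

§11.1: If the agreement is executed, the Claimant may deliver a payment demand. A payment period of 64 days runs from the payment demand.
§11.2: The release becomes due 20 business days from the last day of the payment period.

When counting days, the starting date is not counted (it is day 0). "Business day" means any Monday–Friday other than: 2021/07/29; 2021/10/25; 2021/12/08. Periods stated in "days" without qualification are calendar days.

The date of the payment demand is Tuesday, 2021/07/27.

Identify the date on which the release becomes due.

2021/10/28

The last day of the payment period: 2021/07/27 + 64 days = 2021/09/29.
From Wednesday, 2021/09/29, 20 business days (Sep 30, Oct 1, Oct 4, Oct 5, …, Oct 26, Oct 27, Oct 28, skipping weekends and the listed holiday on Oct 25) brings us to Thursday, 2021/10/28, which is the date on which the release becomes due.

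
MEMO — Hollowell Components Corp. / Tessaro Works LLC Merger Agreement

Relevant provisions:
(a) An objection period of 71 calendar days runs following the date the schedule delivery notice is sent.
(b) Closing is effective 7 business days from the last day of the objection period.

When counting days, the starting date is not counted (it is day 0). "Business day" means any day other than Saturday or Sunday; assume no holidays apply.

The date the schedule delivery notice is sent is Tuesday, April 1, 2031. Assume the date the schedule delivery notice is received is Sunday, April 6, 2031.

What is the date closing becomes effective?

June 20, 2031

The last day of the objection period: April 1, 2031 + 71 days = June 11, 2031.
The date closing becomes effective: counting 7 business days from Wednesday, June 11, 2031 (Jun 12, Jun 13, Jun 16, Jun 17, Jun 18, Jun 19, Jun 20, skipping weekends) reaches Friday, June 20, 2031.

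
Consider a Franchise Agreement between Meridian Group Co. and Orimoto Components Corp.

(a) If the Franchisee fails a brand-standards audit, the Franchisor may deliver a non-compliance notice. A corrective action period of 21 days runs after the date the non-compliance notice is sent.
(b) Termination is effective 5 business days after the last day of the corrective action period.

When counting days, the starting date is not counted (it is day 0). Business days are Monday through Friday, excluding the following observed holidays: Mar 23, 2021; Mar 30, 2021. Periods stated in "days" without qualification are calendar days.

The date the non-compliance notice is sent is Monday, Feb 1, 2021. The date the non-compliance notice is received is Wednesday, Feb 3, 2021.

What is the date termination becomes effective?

The last day of the corrective action period: 21 calendar days after Feb 1, 2021 is Feb 22, 2021.
The date termination becomes effective: counting 5 business days from Monday, Feb 22, 2021 (Feb 23, Feb 24, Feb 25, Feb 26, Mar 1, skipping weekends) reaches Monday, Mar 1, 2021.

Mar 1, 2021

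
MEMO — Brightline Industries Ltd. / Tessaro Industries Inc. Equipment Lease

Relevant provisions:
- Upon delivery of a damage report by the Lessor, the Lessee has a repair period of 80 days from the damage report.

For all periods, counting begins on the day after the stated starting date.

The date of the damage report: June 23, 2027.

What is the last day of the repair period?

The last day of the repair period: 80 calendar days after June 23, 2027 is September 11, 2027.

September 11, 2027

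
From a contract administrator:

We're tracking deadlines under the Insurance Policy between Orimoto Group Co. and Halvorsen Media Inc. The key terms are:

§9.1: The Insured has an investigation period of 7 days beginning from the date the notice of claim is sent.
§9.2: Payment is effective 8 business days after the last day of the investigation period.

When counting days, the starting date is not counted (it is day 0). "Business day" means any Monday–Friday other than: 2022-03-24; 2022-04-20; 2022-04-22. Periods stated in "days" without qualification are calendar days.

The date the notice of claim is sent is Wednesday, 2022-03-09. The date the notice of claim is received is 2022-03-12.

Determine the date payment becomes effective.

2022-03-29

Adding 7 calendar days to 2022-03-09 gives 2022-03-16, which is the last day of the investigation period.
From Wednesday, 2022-03-16, 8 business days (Mar 17, Mar 18, Mar 21, Mar 22, Mar 23, Mar 25, Mar 28, Mar 29, skipping weekends and the listed holiday on Mar 24) brings us to Tuesday, 2022-03-29, which is the date payment becomes effective.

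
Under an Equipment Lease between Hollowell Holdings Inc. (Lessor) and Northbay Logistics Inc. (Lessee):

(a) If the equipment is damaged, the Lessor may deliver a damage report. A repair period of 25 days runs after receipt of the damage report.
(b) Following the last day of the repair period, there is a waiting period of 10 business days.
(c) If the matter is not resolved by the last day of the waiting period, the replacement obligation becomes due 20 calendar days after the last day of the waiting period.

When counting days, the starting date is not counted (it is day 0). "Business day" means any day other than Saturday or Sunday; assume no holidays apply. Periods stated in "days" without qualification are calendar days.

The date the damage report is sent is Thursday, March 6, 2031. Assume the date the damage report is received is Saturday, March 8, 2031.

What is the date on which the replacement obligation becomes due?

May 6, 2031

The last day of the repair period: 25 calendar days after March 8, 2031 is April 2, 2031.
The last day of the waiting period: counting 10 business days from Wednesday, April 2, 2031 (Apr 3, Apr 4, Apr 7, Apr 8, Apr 9, Apr 10, Apr 11, Apr 14, Apr 15, Apr 16, skipping weekends) reaches Wednesday, April 16, 2031.
The date on which the replacement obligation becomes due: April 16, 2031 + 20 days = May 6, 2031.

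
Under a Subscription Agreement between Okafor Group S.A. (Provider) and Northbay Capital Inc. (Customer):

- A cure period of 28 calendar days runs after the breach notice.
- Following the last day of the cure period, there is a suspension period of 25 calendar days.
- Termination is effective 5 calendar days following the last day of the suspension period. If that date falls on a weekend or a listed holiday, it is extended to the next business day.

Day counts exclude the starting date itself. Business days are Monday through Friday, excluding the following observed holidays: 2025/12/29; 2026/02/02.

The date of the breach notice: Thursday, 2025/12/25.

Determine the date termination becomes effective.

The last day of the cure period: 28 calendar days after 2025/12/25 is 2026/01/22.
The last day of the suspension period: 25 calendar days after 2026/01/22 is 2026/02/16.
Adding 5 calendar days to 2026/02/16 gives 2026/02/21, which is the date termination becomes effective. That falls on a Saturday, so it rolls to the next business day, Monday, 2026/02/23.

2026/02/23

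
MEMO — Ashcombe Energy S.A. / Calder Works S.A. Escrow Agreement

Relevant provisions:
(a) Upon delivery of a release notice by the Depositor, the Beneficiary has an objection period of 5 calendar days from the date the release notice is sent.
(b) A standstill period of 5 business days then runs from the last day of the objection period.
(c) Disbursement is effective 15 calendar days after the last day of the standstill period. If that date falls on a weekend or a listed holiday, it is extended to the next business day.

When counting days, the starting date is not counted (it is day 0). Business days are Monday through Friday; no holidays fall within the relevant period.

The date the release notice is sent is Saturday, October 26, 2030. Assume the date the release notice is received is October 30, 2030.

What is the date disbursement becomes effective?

The last day of the objection period: 5 calendar days after October 26, 2030 is October 31, 2030.
From Thursday, October 31, 2030, 5 business days (Nov 1, Nov 4, Nov 5, Nov 6, Nov 7, skipping weekends) brings us to Thursday, November 7, 2030, which is the last day of the standstill period.
The date disbursement becomes effective: November 7, 2030 + 15 days = November 22, 2030. November 22, 2030 is a Friday, so no roll-forward applies.

November 22, 2030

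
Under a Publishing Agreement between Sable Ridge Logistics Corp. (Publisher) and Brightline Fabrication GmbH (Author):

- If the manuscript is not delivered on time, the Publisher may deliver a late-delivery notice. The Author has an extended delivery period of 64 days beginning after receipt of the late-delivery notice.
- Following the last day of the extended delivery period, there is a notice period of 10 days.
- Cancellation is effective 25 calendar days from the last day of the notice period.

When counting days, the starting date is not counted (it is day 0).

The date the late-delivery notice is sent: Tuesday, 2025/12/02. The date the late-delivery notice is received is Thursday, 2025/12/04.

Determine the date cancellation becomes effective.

The last day of the extended delivery period: 2025/12/04 + 64 days = 2026/02/06.
Adding 10 calendar days to 2026/02/06 gives 2026/02/16, which is the last day of the notice period.
The date cancellation becomes effective: 2026/02/16 + 25 days = 2026/03/13.

2026/03/13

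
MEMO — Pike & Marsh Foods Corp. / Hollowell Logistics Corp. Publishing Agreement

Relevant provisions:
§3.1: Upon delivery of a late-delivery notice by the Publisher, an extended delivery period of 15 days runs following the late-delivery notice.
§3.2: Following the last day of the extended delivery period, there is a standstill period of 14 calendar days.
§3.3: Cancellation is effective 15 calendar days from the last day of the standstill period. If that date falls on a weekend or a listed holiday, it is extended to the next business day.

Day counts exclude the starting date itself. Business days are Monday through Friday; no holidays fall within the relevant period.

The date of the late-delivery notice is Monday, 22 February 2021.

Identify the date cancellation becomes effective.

The last day of the extended delivery period: 15 calendar days after 22 February 2021 is 9 March 2021.
Adding 14 calendar days to 9 March 2021 gives 23 March 2021, which is the last day of the standstill period.
The date cancellation becomes effective: 15 calendar days after 23 March 2021 is 7 April 2021. 7 April 2021 is a Wednesday, so no roll-forward applies.

7 April 2021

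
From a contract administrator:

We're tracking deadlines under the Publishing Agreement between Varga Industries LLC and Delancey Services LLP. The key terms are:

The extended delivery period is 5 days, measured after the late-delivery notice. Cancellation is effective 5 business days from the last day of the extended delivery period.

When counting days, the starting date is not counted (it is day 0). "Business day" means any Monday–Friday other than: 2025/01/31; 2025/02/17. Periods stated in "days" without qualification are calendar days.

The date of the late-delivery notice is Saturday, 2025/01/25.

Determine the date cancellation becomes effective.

The last day of the extended delivery period: 2025/01/25 + 5 days = 2025/01/30.
From Thursday, 2025/01/30, 5 business days (Feb 3, Feb 4, Feb 5, Feb 6, Feb 7, skipping weekends and the listed holiday on Jan 31) brings us to Friday, 2025/02/07, which is the date cancellation becomes effective.

2025/02/07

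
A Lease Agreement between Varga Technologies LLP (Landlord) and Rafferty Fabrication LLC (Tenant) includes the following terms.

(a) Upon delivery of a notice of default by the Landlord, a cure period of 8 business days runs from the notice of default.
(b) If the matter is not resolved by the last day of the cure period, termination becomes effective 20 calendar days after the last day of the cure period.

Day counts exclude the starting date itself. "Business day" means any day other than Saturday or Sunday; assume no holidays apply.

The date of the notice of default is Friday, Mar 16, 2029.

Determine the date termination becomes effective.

Apr 17, 2029

The last day of the cure period: counting 8 business days from Friday, Mar 16, 2029 (Mar 19, Mar 20, Mar 21, Mar 22, Mar 23, Mar 26, Mar 27, Mar 28, skipping weekends) reaches Wednesday, Mar 28, 2029.
Adding 20 calendar days to Mar 28, 2029 gives Apr 17, 2029, which is the date termination becomes effective.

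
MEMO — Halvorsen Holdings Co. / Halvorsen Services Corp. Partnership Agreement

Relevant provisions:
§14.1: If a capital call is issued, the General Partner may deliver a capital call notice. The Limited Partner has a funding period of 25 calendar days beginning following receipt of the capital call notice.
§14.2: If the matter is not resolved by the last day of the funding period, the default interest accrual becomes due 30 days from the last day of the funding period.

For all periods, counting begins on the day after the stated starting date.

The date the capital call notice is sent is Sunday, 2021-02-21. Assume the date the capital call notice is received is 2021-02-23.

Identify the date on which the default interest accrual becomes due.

2021-04-19

The last day of the funding period: 2021-02-23 + 25 days = 2021-03-20.
The date on which the default interest accrual becomes due: 2021-03-20 + 30 days = 2021-04-19.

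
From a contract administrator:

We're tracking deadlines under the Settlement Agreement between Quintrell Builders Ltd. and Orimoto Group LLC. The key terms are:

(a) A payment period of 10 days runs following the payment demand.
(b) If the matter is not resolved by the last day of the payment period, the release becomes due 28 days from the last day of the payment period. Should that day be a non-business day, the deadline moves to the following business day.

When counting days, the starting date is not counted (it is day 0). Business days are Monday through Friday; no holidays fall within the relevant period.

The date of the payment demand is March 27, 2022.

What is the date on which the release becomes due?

Adding 10 calendar days to March 27, 2022 gives April 6, 2022, which is the last day of the payment period.
Adding 28 calendar days to April 6, 2022 gives May 4, 2022, which is the date on which the release becomes due. May 4, 2022 is a Wednesday, so no roll-forward applies.

May 4, 2022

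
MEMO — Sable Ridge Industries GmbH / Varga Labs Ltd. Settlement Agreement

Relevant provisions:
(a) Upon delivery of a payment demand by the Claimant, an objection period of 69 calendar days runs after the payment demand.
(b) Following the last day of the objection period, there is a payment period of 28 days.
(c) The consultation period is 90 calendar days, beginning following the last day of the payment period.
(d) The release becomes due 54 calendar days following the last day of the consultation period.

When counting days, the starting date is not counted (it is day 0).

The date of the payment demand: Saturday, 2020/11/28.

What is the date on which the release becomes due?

2021/07/27

The last day of the objection period: 2020/11/28 + 69 days = 2021/02/05.
Adding 28 calendar days to 2021/02/05 gives 2021/03/05, which is the last day of the payment period.
Adding 90 calendar days to 2021/03/05 gives 2021/06/03, which is the last day of the consultation period.
The date on which the release becomes due: 54 calendar days after 2021/06/03 is 2021/07/27.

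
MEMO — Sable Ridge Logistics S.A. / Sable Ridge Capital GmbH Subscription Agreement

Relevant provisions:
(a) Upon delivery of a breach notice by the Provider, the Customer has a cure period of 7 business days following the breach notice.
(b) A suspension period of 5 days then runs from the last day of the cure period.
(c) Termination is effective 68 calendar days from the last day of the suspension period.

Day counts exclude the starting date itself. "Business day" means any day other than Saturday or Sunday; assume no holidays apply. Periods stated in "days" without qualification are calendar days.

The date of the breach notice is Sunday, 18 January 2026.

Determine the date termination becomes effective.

10 April 2026

The last day of the cure period: counting 7 business days from Sunday, 18 January 2026 (Jan 19, Jan 20, Jan 21, Jan 22, Jan 23, Jan 26, Jan 27, skipping weekends) reaches Tuesday, 27 January 2026.
The last day of the suspension period: 5 calendar days after 27 January 2026 is 1 February 2026.
The date termination becomes effective: 68 calendar days after 1 February 2026 is 10 April 2026.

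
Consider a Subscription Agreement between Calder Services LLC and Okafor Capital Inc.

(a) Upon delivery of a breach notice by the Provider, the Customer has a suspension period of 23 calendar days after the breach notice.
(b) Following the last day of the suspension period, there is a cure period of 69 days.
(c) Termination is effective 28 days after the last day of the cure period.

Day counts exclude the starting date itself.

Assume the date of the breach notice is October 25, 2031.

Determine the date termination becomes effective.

February 22, 2032

The last day of the suspension period: 23 calendar days after October 25, 2031 is November 17, 2031.
The last day of the cure period: November 17, 2031 + 69 days = January 25, 2032.
The date termination becomes effective: January 25, 2032 + 28 days = February 22, 2032.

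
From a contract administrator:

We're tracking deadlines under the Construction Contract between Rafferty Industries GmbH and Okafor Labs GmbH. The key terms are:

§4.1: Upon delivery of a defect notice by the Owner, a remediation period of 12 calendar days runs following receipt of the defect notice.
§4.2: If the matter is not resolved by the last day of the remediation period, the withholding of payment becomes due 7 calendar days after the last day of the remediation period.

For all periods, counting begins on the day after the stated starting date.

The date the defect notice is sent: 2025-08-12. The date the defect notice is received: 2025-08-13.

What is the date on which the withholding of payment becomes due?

2025-09-01

Adding 12 calendar days to 2025-08-13 gives 2025-08-25, which is the last day of the remediation period.
The date on which the withholding of payment becomes due: 7 calendar days after 2025-08-25 is 2025-09-01.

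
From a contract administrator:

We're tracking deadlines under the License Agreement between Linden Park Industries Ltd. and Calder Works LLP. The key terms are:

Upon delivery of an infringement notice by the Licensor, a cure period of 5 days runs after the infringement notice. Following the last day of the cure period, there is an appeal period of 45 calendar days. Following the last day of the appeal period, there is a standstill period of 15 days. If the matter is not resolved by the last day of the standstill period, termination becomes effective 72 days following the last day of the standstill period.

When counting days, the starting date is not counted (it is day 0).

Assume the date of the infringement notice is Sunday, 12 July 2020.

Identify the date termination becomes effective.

The last day of the cure period: 5 calendar days after 12 July 2020 is 17 July 2020.
The last day of the appeal period: 45 calendar days after 17 July 2020 is 31 August 2020.
Adding 15 calendar days to 31 August 2020 gives 15 September 2020, which is the last day of the standstill period.
The date termination becomes effective: 15 September 2020 + 72 days = 26 November 2020.

26 November 2020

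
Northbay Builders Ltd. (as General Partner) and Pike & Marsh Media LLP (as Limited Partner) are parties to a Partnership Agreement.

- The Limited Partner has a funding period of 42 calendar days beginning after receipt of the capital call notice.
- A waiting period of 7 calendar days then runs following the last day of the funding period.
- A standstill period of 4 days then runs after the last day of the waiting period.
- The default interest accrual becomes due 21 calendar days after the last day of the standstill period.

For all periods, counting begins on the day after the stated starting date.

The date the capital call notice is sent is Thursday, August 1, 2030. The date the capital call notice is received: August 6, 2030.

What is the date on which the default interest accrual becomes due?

October 19, 2030

Adding 42 calendar days to August 6, 2030 gives September 17, 2030, which is the last day of the funding period.
The last day of the waiting period: 7 calendar days after September 17, 2030 is September 24, 2030.
The last day of the standstill period: September 24, 2030 + 4 days = September 28, 2030.
Adding 21 calendar days to September 28, 2030 gives October 19, 2030, which is the date on which the default interest accrual becomes due.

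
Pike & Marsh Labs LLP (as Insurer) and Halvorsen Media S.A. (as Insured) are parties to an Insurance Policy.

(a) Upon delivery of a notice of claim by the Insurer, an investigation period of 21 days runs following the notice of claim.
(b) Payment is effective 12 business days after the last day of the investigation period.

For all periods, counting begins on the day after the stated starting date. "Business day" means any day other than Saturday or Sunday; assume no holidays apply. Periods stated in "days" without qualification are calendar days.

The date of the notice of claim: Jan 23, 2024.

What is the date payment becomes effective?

Feb 29, 2024

Adding 21 calendar days to Jan 23, 2024 gives Feb 13, 2024, which is the last day of the investigation period.
The date payment becomes effective: 12 business days after Tuesday, Feb 13, 2024, skipping weekends — Feb 14, Feb 15, Feb 16, Feb 19, …, Feb 27, Feb 28, Feb 29 — lands on Thursday, Feb 29, 2024.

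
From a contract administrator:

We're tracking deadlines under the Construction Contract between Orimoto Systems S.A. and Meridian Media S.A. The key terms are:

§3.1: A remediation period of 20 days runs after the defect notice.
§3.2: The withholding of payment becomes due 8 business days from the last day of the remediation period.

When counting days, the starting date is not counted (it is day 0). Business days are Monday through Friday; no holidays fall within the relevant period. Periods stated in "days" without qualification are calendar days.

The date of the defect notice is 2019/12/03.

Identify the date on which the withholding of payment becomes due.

2020/01/02

The last day of the remediation period: 2019/12/03 + 20 days = 2019/12/23.
The date on which the withholding of payment becomes due: 8 business days after Monday, 2019/12/23, skipping weekends — Dec 24, Dec 25, Dec 26, Dec 27, Dec 30, Dec 31, Jan 1, Jan 2 — lands on Thursday, 2020/01/02.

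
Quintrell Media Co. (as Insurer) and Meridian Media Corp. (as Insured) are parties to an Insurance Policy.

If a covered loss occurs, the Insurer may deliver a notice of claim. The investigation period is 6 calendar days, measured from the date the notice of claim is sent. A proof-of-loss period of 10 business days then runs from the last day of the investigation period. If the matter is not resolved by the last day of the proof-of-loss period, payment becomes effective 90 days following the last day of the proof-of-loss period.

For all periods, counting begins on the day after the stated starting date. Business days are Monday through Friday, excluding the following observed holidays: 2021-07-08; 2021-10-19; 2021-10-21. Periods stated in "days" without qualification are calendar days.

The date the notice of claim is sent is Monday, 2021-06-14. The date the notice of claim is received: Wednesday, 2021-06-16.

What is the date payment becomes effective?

Adding 6 calendar days to 2021-06-14 gives 2021-06-20, which is the last day of the investigation period.
The last day of the proof-of-loss period: 10 business days after Sunday, 2021-06-20, skipping weekends — Jun 21, Jun 22, Jun 23, Jun 24, Jun 25, Jun 28, Jun 29, Jun 30, Jul 1, Jul 2 — lands on Friday, 2021-07-02.
The date payment becomes effective: 2021-07-02 + 90 days = 2021-09-30.

2021-09-30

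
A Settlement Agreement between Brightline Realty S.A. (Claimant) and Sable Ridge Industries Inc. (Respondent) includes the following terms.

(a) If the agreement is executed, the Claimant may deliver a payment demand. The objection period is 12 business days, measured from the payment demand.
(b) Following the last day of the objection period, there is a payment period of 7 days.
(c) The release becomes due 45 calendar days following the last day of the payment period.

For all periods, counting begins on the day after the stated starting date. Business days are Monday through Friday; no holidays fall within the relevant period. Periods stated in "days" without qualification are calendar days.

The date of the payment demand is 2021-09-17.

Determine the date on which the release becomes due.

2021-11-26

The last day of the objection period: 12 business days after Friday, 2021-09-17, skipping weekends — Sep 20, Sep 21, Sep 22, Sep 23, …, Oct 1, Oct 4, Oct 5 — lands on Tuesday, 2021-10-05.
The last day of the payment period: 2021-10-05 + 7 days = 2021-10-12.
The date on which the release becomes due: 45 calendar days after 2021-10-12 is 2021-11-26.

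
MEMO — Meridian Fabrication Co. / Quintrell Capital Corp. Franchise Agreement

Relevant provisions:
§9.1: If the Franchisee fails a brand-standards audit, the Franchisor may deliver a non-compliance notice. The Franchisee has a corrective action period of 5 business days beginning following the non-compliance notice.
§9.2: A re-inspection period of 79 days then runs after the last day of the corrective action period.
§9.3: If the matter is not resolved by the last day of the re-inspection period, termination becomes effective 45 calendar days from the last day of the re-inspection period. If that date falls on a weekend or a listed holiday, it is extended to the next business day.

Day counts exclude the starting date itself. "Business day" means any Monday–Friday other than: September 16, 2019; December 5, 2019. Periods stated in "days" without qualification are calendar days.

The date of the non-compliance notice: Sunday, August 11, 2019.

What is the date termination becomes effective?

December 18, 2019

The last day of the corrective action period: counting 5 business days from Sunday, August 11, 2019 (Aug 12, Aug 13, Aug 14, Aug 15, Aug 16, skipping weekends) reaches Friday, August 16, 2019.
Adding 79 calendar days to August 16, 2019 gives November 3, 2019, which is the last day of the re-inspection period.
The date termination becomes effective: 45 calendar days after November 3, 2019 is December 18, 2019. December 18, 2019 is a Wednesday and is not a listed holiday, so no roll-forward applies.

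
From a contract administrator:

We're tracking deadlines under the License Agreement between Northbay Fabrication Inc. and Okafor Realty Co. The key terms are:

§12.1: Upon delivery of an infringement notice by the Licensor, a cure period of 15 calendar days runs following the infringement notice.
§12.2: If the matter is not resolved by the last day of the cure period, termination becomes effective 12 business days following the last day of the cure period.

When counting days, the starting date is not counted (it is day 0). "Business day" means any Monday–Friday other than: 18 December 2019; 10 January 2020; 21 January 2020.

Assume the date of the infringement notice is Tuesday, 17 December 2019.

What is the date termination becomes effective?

The last day of the cure period: 15 calendar days after 17 December 2019 is 1 January 2020.
The date termination becomes effective: counting 12 business days from Wednesday, 1 January 2020 (Jan 2, Jan 3, Jan 6, Jan 7, …, Jan 16, Jan 17, Jan 20, skipping weekends and the listed holiday on Jan 10) reaches Monday, 20 January 2020.

20 January 2020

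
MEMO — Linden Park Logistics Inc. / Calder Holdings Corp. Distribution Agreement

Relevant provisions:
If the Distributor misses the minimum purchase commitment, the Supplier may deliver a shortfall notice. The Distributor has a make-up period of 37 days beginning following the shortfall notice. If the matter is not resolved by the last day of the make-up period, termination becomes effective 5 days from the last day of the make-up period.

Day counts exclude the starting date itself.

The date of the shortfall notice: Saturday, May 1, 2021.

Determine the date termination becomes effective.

The last day of the make-up period: 37 calendar days after May 1, 2021 is June 7, 2021.
The date termination becomes effective: June 7, 2021 + 5 days = June 12, 2021.

June 12, 2021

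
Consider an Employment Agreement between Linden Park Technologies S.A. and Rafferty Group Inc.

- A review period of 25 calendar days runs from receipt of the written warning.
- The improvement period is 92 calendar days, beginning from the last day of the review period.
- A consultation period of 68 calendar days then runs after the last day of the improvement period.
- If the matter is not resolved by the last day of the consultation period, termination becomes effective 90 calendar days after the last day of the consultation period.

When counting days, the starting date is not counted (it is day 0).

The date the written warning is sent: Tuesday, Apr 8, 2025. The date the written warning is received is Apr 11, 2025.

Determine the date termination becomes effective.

Adding 25 calendar days to Apr 11, 2025 gives May 6, 2025, which is the last day of the review period.
Adding 92 calendar days to May 6, 2025 gives Aug 6, 2025, which is the last day of the improvement period.
Adding 68 calendar days to Aug 6, 2025 gives Oct 13, 2025, which is the last day of the consultation period.
Adding 90 calendar days to Oct 13, 2025 gives Jan 11, 2026, which is the date termination becomes effective.

Jan 11, 2026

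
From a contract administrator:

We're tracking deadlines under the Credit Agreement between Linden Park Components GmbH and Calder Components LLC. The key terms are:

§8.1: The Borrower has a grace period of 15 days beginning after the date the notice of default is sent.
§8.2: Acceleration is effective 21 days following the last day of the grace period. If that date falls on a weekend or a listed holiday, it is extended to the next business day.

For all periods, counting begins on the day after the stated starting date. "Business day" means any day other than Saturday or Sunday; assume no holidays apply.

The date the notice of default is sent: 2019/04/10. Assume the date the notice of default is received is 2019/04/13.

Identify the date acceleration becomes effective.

The last day of the grace period: 15 calendar days after 2019/04/10 is 2019/04/25.
The date acceleration becomes effective: 2019/04/25 + 21 days = 2019/05/16. 2019/05/16 is a Thursday, so no roll-forward applies.

2019/05/16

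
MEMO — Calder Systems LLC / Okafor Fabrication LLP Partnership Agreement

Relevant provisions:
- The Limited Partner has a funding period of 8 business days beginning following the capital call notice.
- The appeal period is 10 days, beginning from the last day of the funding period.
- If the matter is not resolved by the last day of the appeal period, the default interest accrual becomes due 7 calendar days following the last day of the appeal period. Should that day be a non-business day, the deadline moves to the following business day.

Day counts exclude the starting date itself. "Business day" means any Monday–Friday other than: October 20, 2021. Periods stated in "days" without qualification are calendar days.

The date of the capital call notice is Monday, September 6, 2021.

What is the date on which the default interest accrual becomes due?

The last day of the funding period: counting 8 business days from Monday, September 6, 2021 (Sep 7, Sep 8, Sep 9, Sep 10, Sep 13, Sep 14, Sep 15, Sep 16, skipping weekends) reaches Thursday, September 16, 2021.
The last day of the appeal period: 10 calendar days after September 16, 2021 is September 26, 2021.
The date on which the default interest accrual becomes due: September 26, 2021 + 7 days = October 3, 2021. That falls on a Sunday, so it rolls to the next business day, Monday, October 4, 2021.

October 4, 2021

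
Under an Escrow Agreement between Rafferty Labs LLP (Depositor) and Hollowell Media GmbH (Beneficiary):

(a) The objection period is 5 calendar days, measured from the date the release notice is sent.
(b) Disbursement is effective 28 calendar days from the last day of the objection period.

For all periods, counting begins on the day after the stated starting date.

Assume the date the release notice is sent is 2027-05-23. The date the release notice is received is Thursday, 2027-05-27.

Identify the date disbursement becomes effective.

The last day of the objection period: 5 calendar days after 2027-05-23 is 2027-05-28.
The date disbursement becomes effective: 2027-05-28 + 28 days = 2027-06-25.

2027-06-25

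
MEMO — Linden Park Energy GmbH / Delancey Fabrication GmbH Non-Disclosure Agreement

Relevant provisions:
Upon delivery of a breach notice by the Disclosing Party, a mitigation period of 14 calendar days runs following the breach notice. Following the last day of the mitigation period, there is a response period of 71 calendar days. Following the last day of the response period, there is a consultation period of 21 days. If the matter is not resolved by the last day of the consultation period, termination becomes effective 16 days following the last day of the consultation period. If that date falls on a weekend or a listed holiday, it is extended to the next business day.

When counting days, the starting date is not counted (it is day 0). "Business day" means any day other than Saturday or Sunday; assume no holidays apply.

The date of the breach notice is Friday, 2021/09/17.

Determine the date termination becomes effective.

2022/01/17

The last day of the mitigation period: 14 calendar days after 2021/09/17 is 2021/10/01.
The last day of the response period: 71 calendar days after 2021/10/01 is 2021/12/11.
Adding 21 calendar days to 2021/12/11 gives 2022/01/01, which is the last day of the consultation period.
The date termination becomes effective: 2022/01/01 + 16 days = 2022/01/17. 2022/01/17 is a Monday, so no roll-forward applies.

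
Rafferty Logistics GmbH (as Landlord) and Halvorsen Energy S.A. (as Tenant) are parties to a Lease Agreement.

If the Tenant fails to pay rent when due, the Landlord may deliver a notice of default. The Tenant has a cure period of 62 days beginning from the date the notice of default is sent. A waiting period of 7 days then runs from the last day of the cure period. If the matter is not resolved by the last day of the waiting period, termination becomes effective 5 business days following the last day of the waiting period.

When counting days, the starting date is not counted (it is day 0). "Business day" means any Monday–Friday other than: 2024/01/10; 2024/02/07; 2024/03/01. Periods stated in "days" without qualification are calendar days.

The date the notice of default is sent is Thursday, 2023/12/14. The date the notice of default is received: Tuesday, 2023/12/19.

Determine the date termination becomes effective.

The last day of the cure period: 2023/12/14 + 62 days = 2024/02/14.
The last day of the waiting period: 2024/02/14 + 7 days = 2024/02/21.
The date termination becomes effective: counting 5 business days from Wednesday, 2024/02/21 (Feb 22, Feb 23, Feb 26, Feb 27, Feb 28, skipping weekends) reaches Wednesday, 2024/02/28.

2024/02/28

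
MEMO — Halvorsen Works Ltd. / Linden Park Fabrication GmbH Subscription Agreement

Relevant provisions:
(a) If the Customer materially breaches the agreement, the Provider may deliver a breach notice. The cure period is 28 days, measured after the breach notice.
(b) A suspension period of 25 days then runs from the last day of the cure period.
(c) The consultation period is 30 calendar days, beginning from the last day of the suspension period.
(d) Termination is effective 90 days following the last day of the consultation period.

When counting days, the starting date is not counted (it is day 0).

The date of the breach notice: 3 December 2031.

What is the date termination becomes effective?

The last day of the cure period: 3 December 2031 + 28 days = 31 December 2031.
The last day of the suspension period: 31 December 2031 + 25 days = 25 January 2032.
Adding 30 calendar days to 25 January 2032 gives 24 February 2032, which is the last day of the consultation period.
The date termination becomes effective: 90 calendar days after 24 February 2032 is 24 May 2032.

24 May 2032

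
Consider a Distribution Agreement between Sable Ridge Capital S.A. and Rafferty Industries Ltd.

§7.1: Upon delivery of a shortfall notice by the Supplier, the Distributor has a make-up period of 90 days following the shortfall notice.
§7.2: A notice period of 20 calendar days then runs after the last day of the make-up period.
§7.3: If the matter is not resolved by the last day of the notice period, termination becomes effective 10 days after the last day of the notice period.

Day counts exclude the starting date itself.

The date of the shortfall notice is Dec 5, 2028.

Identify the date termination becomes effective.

Adding 90 calendar days to Dec 5, 2028 gives Mar 5, 2029, which is the last day of the make-up period.
The last day of the notice period: Mar 5, 2029 + 20 days = Mar 25, 2029.
Adding 10 calendar days to Mar 25, 2029 gives Apr 4, 2029, which is the date termination becomes effective.

Apr 4, 2029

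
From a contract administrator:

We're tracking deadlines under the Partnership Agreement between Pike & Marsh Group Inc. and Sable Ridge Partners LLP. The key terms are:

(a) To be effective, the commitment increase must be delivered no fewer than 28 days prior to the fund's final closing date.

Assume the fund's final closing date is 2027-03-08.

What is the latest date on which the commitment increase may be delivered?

Counting back 28 calendar days from 2027-03-08 gives 2027-02-08.

2027-02-08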